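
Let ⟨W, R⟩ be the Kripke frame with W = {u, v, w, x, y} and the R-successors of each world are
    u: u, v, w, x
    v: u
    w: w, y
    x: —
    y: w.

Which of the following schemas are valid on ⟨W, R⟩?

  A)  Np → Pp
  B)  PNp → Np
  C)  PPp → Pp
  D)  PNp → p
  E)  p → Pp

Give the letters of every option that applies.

none

R is not reflexive: not v R v.
R is not symmetric: u R w but not w R u.
R is not transitive: u R w and w R y but not u R y.
R is not euclidean: u R v and u R w but not v R w.
R is not serial: x has no R-successor.
(A) Np → Pp is axiom D, which corresponds to seriality. R is not serial — not valid.
(B) PNp → Np is the dual of axiom 5, which corresponds to the euclidean property. R is not euclidean — not valid.
(C) PPp → Pp (the dual of axiom 4) characterises the transitive frames. R is not transitive — not valid.
(D) PNp → p is the dual of axiom B; it is valid on a frame exactly when R is symmetric. R is not symmetric, so not valid.
(E) the dual of axiom T: valid iff R is reflexive. R is not reflexive — not valid.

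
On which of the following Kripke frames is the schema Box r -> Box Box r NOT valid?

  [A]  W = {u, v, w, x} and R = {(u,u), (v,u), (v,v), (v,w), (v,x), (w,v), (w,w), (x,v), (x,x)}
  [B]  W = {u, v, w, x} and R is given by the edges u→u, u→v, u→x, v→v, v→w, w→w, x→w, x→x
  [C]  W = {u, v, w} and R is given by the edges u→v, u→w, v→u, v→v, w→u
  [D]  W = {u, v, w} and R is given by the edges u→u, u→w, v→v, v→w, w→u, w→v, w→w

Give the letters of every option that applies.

A, B, C, D

The schema Box r -> Box Box r is axiom 4; it is valid on a frame iff R is transitive.
(A) R is not transitive (w R v and v R u but not w R u), so the schema fails here.
(B) R is not transitive (u R v and v R w but not u R w), so the schema fails here.
(C) R is not transitive (u R v and v R u but not u R u), so the schema fails here.
(D) R is not transitive (u R w and w R v but not u R v), so the schema fails here.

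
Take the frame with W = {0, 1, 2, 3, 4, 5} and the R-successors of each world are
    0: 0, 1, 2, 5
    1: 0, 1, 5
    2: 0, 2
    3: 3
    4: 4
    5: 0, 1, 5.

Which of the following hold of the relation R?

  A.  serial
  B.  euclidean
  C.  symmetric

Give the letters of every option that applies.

(A) serial: every world has an R-successor.
(B) not euclidean: 0 R 1 and 0 R 2 but not 1 R 2.
(C) symmetric: every R-edge is matched by its reverse.

A, C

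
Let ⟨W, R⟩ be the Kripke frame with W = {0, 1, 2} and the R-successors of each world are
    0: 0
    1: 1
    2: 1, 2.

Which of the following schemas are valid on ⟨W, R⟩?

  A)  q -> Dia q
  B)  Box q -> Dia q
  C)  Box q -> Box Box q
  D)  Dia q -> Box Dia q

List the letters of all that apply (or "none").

A, B, C

R is reflexive: each world relates to itself.
R is transitive: R is closed under composition.
R is not euclidean: 2 R 1 and 2 R 2 but not 1 R 2.
R is serial: every world has an R-successor.
(A) the dual of axiom T: valid iff R is reflexive. R is reflexive — valid.
(B) axiom D: valid iff R is serial. R is serial — valid.
(C) Box q -> Box Box q (axiom 4) characterises the transitive frames. R is transitive — valid.
(D) Dia q -> Box Dia q is axiom 5; it is valid on a frame exactly when R is euclidean. R is not euclidean, so not valid.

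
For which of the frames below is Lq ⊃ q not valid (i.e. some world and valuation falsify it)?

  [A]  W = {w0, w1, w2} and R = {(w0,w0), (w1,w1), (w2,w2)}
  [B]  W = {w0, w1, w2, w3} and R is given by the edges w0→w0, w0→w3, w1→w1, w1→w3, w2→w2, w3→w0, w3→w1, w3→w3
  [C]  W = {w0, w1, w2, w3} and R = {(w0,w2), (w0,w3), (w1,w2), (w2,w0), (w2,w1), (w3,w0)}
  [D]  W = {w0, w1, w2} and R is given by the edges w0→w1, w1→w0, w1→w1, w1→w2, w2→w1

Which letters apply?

C, D

The schema Lq ⊃ q is axiom T; it is valid on a frame iff R is reflexive.
(A) R is reflexive (each world relates to itself), so the schema is valid here.
(B) R is reflexive (each world relates to itself), so the schema is valid here.
(C) R is not reflexive (not w0 R w0), so the schema fails here.
(D) R is not reflexive (not w0 R w0), so the schema fails here.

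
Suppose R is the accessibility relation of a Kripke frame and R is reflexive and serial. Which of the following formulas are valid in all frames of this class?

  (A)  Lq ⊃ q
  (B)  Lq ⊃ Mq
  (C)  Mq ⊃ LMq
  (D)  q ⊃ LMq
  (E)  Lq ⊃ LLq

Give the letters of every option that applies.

A, B

(A) Lq ⊃ q is axiom T, which corresponds to reflexivity. Every such R is reflexive — valid.
(B) Lq ⊃ Mq is axiom D, which corresponds to seriality. Every such R is serial — valid.
(C) axiom 5: valid iff R is euclidean. Such an R need not be euclidean — not valid.
(D) q ⊃ LMq is axiom B, which corresponds to symmetry. Such an R need not be symmetric — not valid.
(E) Lq ⊃ LLq is axiom 4; it is valid on a frame exactly when R is transitive. Such an R need not be transitive, so not valid.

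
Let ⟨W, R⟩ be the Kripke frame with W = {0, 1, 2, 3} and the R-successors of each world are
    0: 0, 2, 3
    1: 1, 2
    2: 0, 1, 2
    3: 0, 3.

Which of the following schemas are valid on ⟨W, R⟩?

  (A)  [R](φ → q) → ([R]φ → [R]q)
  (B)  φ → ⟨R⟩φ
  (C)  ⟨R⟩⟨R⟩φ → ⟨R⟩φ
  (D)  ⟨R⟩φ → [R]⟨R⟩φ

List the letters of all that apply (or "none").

R is reflexive: each world relates to itself.
R is not transitive: 0 R 2 and 2 R 1 but not 0 R 1.
R is not euclidean: 0 R 2 and 0 R 3 but not 2 R 3.
(A) [R](φ → q) → ([R]φ → [R]q) is axiom K, valid on every Kripke frame — valid.
(B) φ → ⟨R⟩φ is the dual of axiom T; it is valid on a frame exactly when R is reflexive. R is reflexive, so valid.
(C) the dual of axiom 4: valid iff R is transitive. R is not transitive — not valid.
(D) axiom 5: valid iff R is euclidean. R is not euclidean — not valid.

A, B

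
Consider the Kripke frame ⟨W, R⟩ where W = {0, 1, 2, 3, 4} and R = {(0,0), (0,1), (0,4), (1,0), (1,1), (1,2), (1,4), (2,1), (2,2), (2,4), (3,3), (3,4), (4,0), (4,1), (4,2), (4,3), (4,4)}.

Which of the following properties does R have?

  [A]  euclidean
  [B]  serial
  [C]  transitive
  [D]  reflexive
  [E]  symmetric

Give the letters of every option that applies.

B, D, E

(A) not euclidean: 1 R 0 and 1 R 2 but not 0 R 2.
(B) serial: every world has an R-successor.
(C) not transitive: 0 R 1 and 1 R 2 but not 0 R 2.
(D) reflexive: each world relates to itself.
(E) symmetric: every R-edge is matched by its reverse.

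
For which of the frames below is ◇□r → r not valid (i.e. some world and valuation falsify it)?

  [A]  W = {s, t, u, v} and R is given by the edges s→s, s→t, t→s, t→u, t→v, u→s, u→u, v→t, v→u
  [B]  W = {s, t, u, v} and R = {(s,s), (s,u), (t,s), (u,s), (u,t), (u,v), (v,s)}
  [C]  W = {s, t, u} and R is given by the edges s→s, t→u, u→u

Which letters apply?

The schema ◇□r → r is the dual of axiom B; it is valid on a frame iff R is symmetric.
(A) R is not symmetric (t R u but not u R t), so the schema fails here.
(B) R is not symmetric (t R s but not s R t), so the schema fails here.
(C) R is not symmetric (t R u but not u R t), so the schema fails here.

A, B, C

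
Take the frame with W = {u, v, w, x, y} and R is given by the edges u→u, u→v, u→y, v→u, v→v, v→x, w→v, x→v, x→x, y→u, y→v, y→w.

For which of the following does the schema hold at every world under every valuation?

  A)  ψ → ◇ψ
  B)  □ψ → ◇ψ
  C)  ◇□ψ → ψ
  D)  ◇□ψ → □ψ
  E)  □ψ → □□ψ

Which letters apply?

B

R is not reflexive: not w R w.
R is not symmetric: w R v but not v R w.
R is not transitive: u R v and v R x but not u R x.
R is not euclidean: u R v and u R y but not v R y.
R is serial: every world has an R-successor.
(A) ψ → ◇ψ (the dual of axiom T) characterises the reflexive frames. R is not reflexive — not valid.
(B) □ψ → ◇ψ (axiom D) characterises the serial frames. R is serial — valid.
(C) ◇□ψ → ψ is the dual of axiom B, which corresponds to symmetry. R is not symmetric — not valid.
(D) ◇□ψ → □ψ (the dual of axiom 5) characterises the euclidean frames. R is not euclidean — not valid.
(E) □ψ → □□ψ (axiom 4) characterises the transitive frames. R is not transitive — not valid.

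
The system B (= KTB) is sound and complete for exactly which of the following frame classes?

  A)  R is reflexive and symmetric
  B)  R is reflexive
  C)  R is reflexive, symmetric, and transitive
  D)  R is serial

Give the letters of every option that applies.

(A) B (= KTB) is sound and complete for exactly this class.
(B) this class determines T (= KT), not B (= KTB).
(C) this class determines S5, not B (= KTB).
(D) this class determines D, not B (= KTB).

A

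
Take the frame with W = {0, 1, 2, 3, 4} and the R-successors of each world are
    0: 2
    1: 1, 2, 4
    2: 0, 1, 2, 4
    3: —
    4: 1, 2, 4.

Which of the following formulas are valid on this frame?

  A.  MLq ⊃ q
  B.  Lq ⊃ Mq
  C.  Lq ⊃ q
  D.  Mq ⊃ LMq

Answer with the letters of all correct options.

R is not reflexive: not 0 R 0.
R is symmetric: every R-edge is matched by its reverse.
R is not euclidean: 2 R 0 and 2 R 1 but not 0 R 1.
R is not serial: 3 has no R-successor.
(A) MLq ⊃ q is the dual of axiom B, which corresponds to symmetry. R is symmetric — valid.
(B) Lq ⊃ Mq is axiom D, which corresponds to seriality. R is not serial — not valid.
(C) axiom T: valid iff R is reflexive. R is not reflexive — not valid.
(D) Mq ⊃ LMq is axiom 5; it is valid on a frame exactly when R is euclidean. R is not euclidean, so not valid.

A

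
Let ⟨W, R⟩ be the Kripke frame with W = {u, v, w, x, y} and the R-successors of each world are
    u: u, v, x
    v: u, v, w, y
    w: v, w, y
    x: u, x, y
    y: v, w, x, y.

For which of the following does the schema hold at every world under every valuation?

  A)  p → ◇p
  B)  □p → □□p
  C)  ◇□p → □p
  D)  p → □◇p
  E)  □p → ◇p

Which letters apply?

A, D, E

R is reflexive: each world relates to itself.
R is symmetric: every R-edge is matched by its reverse.
R is not transitive: u R v and v R w but not u R w.
R is not euclidean: u R v and u R x but not v R x.
R is serial: every world has an R-successor.
(A) p → ◇p is the dual of axiom T; it is valid on a frame exactly when R is reflexive. R is reflexive, so valid.
(B) □p → □□p (axiom 4) characterises the transitive frames. R is not transitive — not valid.
(C) ◇□p → □p is the dual of axiom 5, which corresponds to the euclidean property. R is not euclidean — not valid.
(D) p → □◇p is axiom B; it is valid on a frame exactly when R is symmetric. R is symmetric, so valid.
(E) axiom D: valid iff R is serial. R is serial — valid.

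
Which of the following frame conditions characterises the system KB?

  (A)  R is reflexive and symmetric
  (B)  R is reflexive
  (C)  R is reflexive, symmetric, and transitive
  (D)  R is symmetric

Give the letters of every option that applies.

D

(A) this class determines B (= KTB), not KB.
(B) this class determines T (= KT), not KB.
(C) this class determines S5, not KB.
(D) KB is sound and complete for exactly this class.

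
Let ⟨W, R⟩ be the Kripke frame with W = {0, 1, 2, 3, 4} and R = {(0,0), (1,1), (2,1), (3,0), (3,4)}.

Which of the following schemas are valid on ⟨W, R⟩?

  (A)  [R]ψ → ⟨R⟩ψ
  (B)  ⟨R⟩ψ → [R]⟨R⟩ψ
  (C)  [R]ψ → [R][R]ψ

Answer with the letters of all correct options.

C

R is transitive: R is closed under composition.
R is not euclidean: 3 R 0 and 3 R 4 but not 0 R 4.
R is not serial: 4 has no R-successor.
(A) [R]ψ → ⟨R⟩ψ is axiom D; it is valid on a frame exactly when R is serial. R is not serial, so not valid.
(B) ⟨R⟩ψ → [R]⟨R⟩ψ (axiom 5) characterises the euclidean frames. R is not euclidean — not valid.
(C) [R]ψ → [R][R]ψ is axiom 4, which corresponds to transitivity. R is transitive — valid.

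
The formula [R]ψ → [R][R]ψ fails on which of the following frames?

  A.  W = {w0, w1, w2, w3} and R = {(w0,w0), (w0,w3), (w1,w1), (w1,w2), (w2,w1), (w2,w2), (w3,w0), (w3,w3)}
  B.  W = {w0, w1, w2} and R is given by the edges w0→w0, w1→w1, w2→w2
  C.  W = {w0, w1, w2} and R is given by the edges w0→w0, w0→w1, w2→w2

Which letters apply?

none

The schema [R]ψ → [R][R]ψ is axiom 4; it is valid on a frame iff R is transitive.
(A) R is transitive (R is closed under composition), so the schema is valid here.
(B) R is transitive (R is closed under composition), so the schema is valid here.
(C) R is transitive (R is closed under composition), so the schema is valid here.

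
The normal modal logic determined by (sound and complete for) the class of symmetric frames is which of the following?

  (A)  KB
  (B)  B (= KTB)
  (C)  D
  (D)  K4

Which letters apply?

A

(A) KB is determined by exactly this class.
(B) B (= KTB) is determined by the class of reflexive and symmetric frames.
(C) D is determined by the class of serial frames.
(D) K4 is determined by the class of transitive frames.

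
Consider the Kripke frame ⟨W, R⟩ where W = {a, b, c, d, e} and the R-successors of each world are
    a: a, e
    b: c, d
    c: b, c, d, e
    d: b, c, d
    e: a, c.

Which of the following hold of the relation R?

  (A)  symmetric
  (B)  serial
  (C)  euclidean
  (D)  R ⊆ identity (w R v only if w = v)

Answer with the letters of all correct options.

A, B

(A) symmetric: every R-edge is matched by its reverse.
(B) serial: every world has an R-successor.
(C) not euclidean: c R b and c R e but not b R e.
(D) not ⊆ identity: a R e with a ≠ e.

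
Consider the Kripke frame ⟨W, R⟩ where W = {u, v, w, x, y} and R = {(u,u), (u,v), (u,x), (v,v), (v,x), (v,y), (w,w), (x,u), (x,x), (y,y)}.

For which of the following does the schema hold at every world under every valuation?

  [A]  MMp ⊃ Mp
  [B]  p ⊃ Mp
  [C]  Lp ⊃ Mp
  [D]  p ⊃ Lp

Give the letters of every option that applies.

R is reflexive: each world relates to itself.
R is not transitive: u R v and v R y but not u R y.
R is serial: every world has an R-successor.
R is not a subset of the identity: u R v with u ≠ v.
(A) MMp ⊃ Mp is the dual of axiom 4, which corresponds to transitivity. R is not transitive — not valid.
(B) p ⊃ Mp (the dual of axiom T) characterises the reflexive frames. R is reflexive — valid.
(C) Lp ⊃ Mp (axiom D) characterises the serial frames. R is serial — valid.
(D) p ⊃ Lp (equivalent to ◇p→p) corresponds to R being a subset of the identity. Here R ⊄ identity, so not valid.

B, C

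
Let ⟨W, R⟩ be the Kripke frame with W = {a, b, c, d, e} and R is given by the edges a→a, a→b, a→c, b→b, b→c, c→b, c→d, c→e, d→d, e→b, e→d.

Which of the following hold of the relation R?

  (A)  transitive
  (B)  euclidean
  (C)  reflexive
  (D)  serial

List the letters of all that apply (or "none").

D

(A) not transitive: a R c and c R d but not a R d.
(B) not euclidean: a R b and a R a but not b R a.
(C) not reflexive: not c R c.
(D) serial: every world has an R-successor.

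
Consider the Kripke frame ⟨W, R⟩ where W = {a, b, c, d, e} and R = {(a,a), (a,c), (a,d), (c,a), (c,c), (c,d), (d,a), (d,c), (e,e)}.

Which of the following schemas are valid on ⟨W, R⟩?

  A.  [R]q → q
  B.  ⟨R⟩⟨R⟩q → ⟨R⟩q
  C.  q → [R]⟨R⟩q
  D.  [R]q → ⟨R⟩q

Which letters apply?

C

R is not reflexive: not b R b.
R is symmetric: every R-edge is matched by its reverse.
R is not transitive: d R a and a R d but not d R d.
R is not serial: b has no R-successor.
(A) axiom T: valid iff R is reflexive. R is not reflexive — not valid.
(B) ⟨R⟩⟨R⟩q → ⟨R⟩q is the dual of axiom 4; it is valid on a frame exactly when R is transitive. R is not transitive, so not valid.
(C) q → [R]⟨R⟩q is axiom B, which corresponds to symmetry. R is symmetric — valid.
(D) [R]q → ⟨R⟩q (axiom D) characterises the serial frames. R is not serial — not valid.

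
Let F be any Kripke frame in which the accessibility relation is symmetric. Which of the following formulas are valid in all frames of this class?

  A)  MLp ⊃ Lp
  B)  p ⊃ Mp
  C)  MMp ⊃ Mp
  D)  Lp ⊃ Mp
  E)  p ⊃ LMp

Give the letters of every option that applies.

E

(A) MLp ⊃ Lp is the dual of axiom 5; it is valid on a frame exactly when R is euclidean. Such an R need not be euclidean, so not valid.
(B) p ⊃ Mp is the dual of axiom T, which corresponds to reflexivity. Such an R need not be reflexive — not valid.
(C) MMp ⊃ Mp is the dual of axiom 4, which corresponds to transitivity. Such an R need not be transitive — not valid.
(D) Lp ⊃ Mp (axiom D) characterises the serial frames. Such an R need not be serial — not valid.
(E) p ⊃ LMp (axiom B) characterises the symmetric frames. Every such R is symmetric — valid.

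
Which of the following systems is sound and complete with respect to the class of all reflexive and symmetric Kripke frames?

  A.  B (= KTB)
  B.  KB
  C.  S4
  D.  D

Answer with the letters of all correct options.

(A) B (= KTB) is determined by exactly this class.
(B) KB is determined by the class of symmetric frames.
(C) S4 is determined by the class of reflexive and transitive frames.
(D) D is determined by the class of serial frames.

A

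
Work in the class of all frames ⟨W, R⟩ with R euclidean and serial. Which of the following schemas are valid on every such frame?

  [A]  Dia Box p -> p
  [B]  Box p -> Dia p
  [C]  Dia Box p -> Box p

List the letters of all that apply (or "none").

B, C

(A) Dia Box p -> p (the dual of axiom B) characterises the symmetric frames. Such an R need not be symmetric — not valid.
(B) Box p -> Dia p is axiom D; it is valid on a frame exactly when R is serial. Every such R is serial, so valid.
(C) Dia Box p -> Box p is the dual of axiom 5; it is valid on a frame exactly when R is euclidean. Every such R is euclidean, so valid.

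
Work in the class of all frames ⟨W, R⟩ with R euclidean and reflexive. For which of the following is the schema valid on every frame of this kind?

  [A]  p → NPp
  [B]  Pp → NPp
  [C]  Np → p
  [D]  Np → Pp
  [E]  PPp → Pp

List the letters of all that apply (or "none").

A, B, C, D, E

A reflexive euclidean relation is also symmetric (from wRw and wRv the euclidean condition gives vRw) and hence transitive; it is an equivalence relation.
(A) p → NPp is axiom B; it is valid on a frame exactly when R is symmetric. Every such R is symmetric, so valid.
(B) Pp → NPp (axiom 5) characterises the euclidean frames. Every such R is euclidean — valid.
(C) Np → p is axiom T, which corresponds to reflexivity. Every such R is reflexive — valid.
(D) Np → Pp is axiom D, which corresponds to seriality. Every such R is serial — valid.
(E) PPp → Pp is the dual of axiom 4, which corresponds to transitivity. Every such R is transitive — valid.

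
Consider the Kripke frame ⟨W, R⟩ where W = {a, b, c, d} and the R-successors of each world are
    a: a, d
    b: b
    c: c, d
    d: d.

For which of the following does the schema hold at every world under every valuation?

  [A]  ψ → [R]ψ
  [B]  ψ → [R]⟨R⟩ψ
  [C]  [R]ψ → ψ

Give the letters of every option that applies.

C

R is reflexive: each world relates to itself.
R is not symmetric: a R d but not d R a.
R is not a subset of the identity: a R d with a ≠ d.
(A) ψ → [R]ψ is valid only on frames where every R-edge is a self-loop. Here R ⊄ identity — not valid.
(B) axiom B: valid iff R is symmetric. R is not symmetric — not valid.
(C) axiom T: valid iff R is reflexive. R is reflexive — valid.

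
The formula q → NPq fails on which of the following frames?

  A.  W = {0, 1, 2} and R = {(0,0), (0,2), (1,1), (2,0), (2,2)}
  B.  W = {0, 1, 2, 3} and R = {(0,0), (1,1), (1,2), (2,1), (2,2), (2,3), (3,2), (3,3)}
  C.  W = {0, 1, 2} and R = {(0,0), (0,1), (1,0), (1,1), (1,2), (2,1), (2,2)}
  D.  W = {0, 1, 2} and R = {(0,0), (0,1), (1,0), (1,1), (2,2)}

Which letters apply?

The schema q → NPq is axiom B; it is valid on a frame iff R is symmetric.
(A) R is symmetric (every R-edge is matched by its reverse), so the schema is valid here.
(B) R is symmetric (every R-edge is matched by its reverse), so the schema is valid here.
(C) R is symmetric (every R-edge is matched by its reverse), so the schema is valid here.
(D) R is symmetric (every R-edge is matched by its reverse), so the schema is valid here.

none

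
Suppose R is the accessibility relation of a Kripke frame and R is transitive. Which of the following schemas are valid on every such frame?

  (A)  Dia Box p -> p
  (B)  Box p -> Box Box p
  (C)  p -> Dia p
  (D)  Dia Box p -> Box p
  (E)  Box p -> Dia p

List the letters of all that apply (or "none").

(A) Dia Box p -> p is the dual of axiom B; it is valid on a frame exactly when R is symmetric. Such an R need not be symmetric, so not valid.
(B) Box p -> Box Box p (axiom 4) characterises the transitive frames. Every such R is transitive — valid.
(C) p -> Dia p is the dual of axiom T; it is valid on a frame exactly when R is reflexive. Such an R need not be reflexive, so not valid.
(D) Dia Box p -> Box p is the dual of axiom 5, which corresponds to the euclidean property. Such an R need not be euclidean — not valid.
(E) Box p -> Dia p is axiom D, which corresponds to seriality. Such an R need not be serial — not valid.

B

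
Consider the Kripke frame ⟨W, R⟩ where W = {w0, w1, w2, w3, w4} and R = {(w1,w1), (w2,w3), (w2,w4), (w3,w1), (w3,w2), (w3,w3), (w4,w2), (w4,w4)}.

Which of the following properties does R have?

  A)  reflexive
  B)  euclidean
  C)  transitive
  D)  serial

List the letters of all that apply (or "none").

(A) not reflexive: not w0 R w0.
(B) not euclidean: w2 R w3 and w2 R w4 but not w3 R w4.
(C) not transitive: w2 R w3 and w3 R w1 but not w2 R w1.
(D) not serial: w0 has no R-successor.

none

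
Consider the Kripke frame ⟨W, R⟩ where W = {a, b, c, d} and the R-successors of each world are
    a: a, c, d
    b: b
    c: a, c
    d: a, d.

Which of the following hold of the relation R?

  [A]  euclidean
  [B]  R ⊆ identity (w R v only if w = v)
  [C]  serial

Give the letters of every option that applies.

(A) not euclidean: a R c and a R d but not c R d.
(B) not ⊆ identity: a R c with a ≠ c.
(C) serial: every world has an R-successor.

C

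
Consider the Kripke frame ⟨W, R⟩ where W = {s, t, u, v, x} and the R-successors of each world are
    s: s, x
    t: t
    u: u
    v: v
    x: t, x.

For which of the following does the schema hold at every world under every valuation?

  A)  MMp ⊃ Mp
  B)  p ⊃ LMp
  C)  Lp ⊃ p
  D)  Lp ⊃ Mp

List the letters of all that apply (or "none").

C, D

R is reflexive: each world relates to itself.
R is not symmetric: s R x but not x R s.
R is not transitive: s R x and x R t but not s R t.
R is serial: every world has an R-successor.
(A) MMp ⊃ Mp is the dual of axiom 4; it is valid on a frame exactly when R is transitive. R is not transitive, so not valid.
(B) axiom B: valid iff R is symmetric. R is not symmetric — not valid.
(C) Lp ⊃ p is axiom T; it is valid on a frame exactly when R is reflexive. R is reflexive, so valid.
(D) Lp ⊃ Mp (axiom D) characterises the serial frames. R is serial — valid.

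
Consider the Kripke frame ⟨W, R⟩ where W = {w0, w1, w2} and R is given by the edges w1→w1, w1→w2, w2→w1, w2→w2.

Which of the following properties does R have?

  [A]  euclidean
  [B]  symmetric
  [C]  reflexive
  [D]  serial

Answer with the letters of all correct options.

A, B

(A) euclidean: any two R-successors of the same world are R-related.
(B) symmetric: every R-edge is matched by its reverse.
(C) not reflexive: not w0 R w0.
(D) not serial: w0 has no R-successor.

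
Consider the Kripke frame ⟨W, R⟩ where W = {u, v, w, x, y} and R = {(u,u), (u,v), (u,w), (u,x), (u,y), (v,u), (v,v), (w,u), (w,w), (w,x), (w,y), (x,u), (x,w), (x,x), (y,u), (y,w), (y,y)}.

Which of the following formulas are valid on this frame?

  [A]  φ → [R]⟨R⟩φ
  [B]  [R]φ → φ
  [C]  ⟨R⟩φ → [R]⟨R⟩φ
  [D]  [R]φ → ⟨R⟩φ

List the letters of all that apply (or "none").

R is reflexive: each world relates to itself.
R is symmetric: every R-edge is matched by its reverse.
R is not euclidean: u R v and u R w but not v R w.
R is serial: every world has an R-successor.
(A) φ → [R]⟨R⟩φ is axiom B, which corresponds to symmetry. R is symmetric — valid.
(B) [R]φ → φ is axiom T, which corresponds to reflexivity. R is reflexive — valid.
(C) axiom 5: valid iff R is euclidean. R is not euclidean — not valid.
(D) [R]φ → ⟨R⟩φ is axiom D, which corresponds to seriality. R is serial — valid.

A, B, D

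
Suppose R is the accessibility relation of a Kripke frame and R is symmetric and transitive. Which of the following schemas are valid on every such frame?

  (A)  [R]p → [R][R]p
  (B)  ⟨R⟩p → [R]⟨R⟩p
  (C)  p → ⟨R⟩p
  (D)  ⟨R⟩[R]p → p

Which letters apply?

A symmetric transitive relation is euclidean (uRv and uRw give vRu by symmetry, then vRw by transitivity).
(A) [R]p → [R][R]p is axiom 4; it is valid on a frame exactly when R is transitive. Every such R is transitive, so valid.
(B) axiom 5: valid iff R is euclidean. Every such R is euclidean — valid.
(C) the dual of axiom T: valid iff R is reflexive. Such an R need not be reflexive — not valid.
(D) ⟨R⟩[R]p → p is the dual of axiom B, which corresponds to symmetry. Every such R is symmetric — valid.

A, B, D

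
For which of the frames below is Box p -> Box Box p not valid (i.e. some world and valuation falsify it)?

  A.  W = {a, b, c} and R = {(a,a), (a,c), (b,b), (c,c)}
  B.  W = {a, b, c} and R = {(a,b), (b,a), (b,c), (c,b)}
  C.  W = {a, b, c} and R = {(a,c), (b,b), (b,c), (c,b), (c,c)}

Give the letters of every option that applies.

B, C

The schema Box p -> Box Box p is axiom 4; it is valid on a frame iff R is transitive.
(A) R is transitive (R is closed under composition), so the schema is valid here.
(B) R is not transitive (a R b and b R a but not a R a), so the schema fails here.
(C) R is not transitive (a R c and c R b but not a R b), so the schema fails here.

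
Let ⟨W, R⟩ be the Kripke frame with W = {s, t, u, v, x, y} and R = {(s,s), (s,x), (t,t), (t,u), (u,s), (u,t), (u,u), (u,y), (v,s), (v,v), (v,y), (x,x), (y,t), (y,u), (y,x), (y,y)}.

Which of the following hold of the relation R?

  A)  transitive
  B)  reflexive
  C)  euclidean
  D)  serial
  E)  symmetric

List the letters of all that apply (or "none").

B, D

(A) not transitive: t R u and u R s but not t R s.
(B) reflexive: each world relates to itself.
(C) not euclidean: s R x and s R s but not x R s.
(D) serial: every world has an R-successor.
(E) not symmetric: s R x but not x R s.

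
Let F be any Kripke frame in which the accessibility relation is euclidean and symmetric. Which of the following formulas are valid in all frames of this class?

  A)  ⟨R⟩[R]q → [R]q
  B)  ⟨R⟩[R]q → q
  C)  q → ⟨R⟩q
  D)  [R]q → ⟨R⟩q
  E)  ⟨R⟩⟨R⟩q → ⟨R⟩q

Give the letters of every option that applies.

A symmetric euclidean relation is transitive (uRv and vRw give vRu by symmetry, then uRw by the euclidean condition, applied at v).
(A) the dual of axiom 5: valid iff R is euclidean. Every such R is euclidean — valid.
(B) ⟨R⟩[R]q → q is the dual of axiom B, which corresponds to symmetry. Every such R is symmetric — valid.
(C) the dual of axiom T: valid iff R is reflexive. Such an R need not be reflexive — not valid.
(D) [R]q → ⟨R⟩q (axiom D) characterises the serial frames. Such an R need not be serial — not valid.
(E) ⟨R⟩⟨R⟩q → ⟨R⟩q is the dual of axiom 4; it is valid on a frame exactly when R is transitive. Every such R is transitive, so valid.

A, B, E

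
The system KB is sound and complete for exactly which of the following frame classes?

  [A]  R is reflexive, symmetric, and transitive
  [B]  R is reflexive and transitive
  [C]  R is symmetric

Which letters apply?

C

(A) this class determines S5, not KB.
(B) this class determines S4, not KB.
(C) KB is sound and complete for exactly this class.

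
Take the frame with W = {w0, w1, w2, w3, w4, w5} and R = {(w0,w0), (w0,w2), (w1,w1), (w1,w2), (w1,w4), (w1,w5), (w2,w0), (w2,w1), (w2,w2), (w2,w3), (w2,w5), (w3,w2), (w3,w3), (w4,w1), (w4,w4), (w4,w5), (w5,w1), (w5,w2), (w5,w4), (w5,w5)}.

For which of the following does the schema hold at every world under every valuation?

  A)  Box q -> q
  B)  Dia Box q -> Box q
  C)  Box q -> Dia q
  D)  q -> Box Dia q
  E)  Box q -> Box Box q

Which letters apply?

A, C, D

R is reflexive: each world relates to itself.
R is symmetric: every R-edge is matched by its reverse.
R is not transitive: w0 R w2 and w2 R w1 but not w0 R w1.
R is not euclidean: w1 R w2 and w1 R w4 but not w2 R w4.
R is serial: every world has an R-successor.
(A) axiom T: valid iff R is reflexive. R is reflexive — valid.
(B) Dia Box q -> Box q (the dual of axiom 5) characterises the euclidean frames. R is not euclidean — not valid.
(C) Box q -> Dia q is axiom D, which corresponds to seriality. R is serial — valid.
(D) q -> Box Dia q is axiom B; it is valid on a frame exactly when R is symmetric. R is symmetric, so valid.
(E) Box q -> Box Box q is axiom 4, which corresponds to transitivity. R is not transitive — not valid.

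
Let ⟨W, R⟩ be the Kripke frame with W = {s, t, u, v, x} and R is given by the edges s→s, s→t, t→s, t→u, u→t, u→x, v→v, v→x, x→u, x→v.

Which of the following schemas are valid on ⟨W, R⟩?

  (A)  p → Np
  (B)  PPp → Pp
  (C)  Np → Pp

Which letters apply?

R is not transitive: s R t and t R u but not s R u.
R is serial: every world has an R-successor.
R is not a subset of the identity: s R t with s ≠ t.
(A) p → Np is valid only on frames where every R-edge is a self-loop. Here R ⊄ identity — not valid.
(B) PPp → Pp is the dual of axiom 4, which corresponds to transitivity. R is not transitive — not valid.
(C) Np → Pp is axiom D; it is valid on a frame exactly when R is serial. R is serial, so valid.

C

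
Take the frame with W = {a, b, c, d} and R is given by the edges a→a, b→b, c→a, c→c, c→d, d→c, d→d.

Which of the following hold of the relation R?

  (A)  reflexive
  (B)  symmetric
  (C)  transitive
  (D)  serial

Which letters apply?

(A) reflexive: each world relates to itself.
(B) not symmetric: c R a but not a R c.
(C) not transitive: d R c and c R a but not d R a.
(D) serial: every world has an R-successor.

A, D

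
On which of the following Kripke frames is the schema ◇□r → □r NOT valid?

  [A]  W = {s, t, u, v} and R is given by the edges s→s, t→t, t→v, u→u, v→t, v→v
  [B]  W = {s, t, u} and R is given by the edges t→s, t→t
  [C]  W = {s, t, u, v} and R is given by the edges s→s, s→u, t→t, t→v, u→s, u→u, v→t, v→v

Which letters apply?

B

The schema ◇□r → □r is the dual of axiom 5; it is valid on a frame iff R is euclidean.
(A) R is euclidean (any two R-successors of the same world are R-related), so the schema is valid here.
(B) R is not euclidean (t R s and t R t but not s R t), so the schema fails here.
(C) R is euclidean (any two R-successors of the same world are R-related), so the schema is valid here.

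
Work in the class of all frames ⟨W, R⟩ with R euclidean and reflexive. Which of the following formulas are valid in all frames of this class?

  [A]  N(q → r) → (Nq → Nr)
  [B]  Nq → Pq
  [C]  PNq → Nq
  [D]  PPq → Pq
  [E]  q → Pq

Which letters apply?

A reflexive euclidean relation is also symmetric (from wRw and wRv the euclidean condition gives vRw) and hence transitive; it is an equivalence relation.
(A) N(q → r) → (Nq → Nr) is the K axiom; it holds on all frames — valid.
(B) Nq → Pq is axiom D, which corresponds to seriality. Every such R is serial — valid.
(C) PNq → Nq (the dual of axiom 5) characterises the euclidean frames. Every such R is euclidean — valid.
(D) PPq → Pq is the dual of axiom 4, which corresponds to transitivity. Every such R is transitive — valid.
(E) q → Pq (the dual of axiom T) characterises the reflexive frames. Every such R is reflexive — valid.

A, B, C, D, E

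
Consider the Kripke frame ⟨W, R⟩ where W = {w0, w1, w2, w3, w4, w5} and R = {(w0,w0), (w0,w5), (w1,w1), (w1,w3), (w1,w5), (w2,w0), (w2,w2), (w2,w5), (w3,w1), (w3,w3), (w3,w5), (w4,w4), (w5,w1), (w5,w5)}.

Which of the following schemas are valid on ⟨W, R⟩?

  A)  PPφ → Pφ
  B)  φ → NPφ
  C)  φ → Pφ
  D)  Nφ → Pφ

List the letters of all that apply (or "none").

C, D

R is reflexive: each world relates to itself.
R is not symmetric: w0 R w5 but not w5 R w0.
R is not transitive: w0 R w5 and w5 R w1 but not w0 R w1.
R is serial: every world has an R-successor.
(A) PPφ → Pφ is the dual of axiom 4; it is valid on a frame exactly when R is transitive. R is not transitive, so not valid.
(B) axiom B: valid iff R is symmetric. R is not symmetric — not valid.
(C) φ → Pφ (the dual of axiom T) characterises the reflexive frames. R is reflexive — valid.
(D) axiom D: valid iff R is serial. R is serial — valid.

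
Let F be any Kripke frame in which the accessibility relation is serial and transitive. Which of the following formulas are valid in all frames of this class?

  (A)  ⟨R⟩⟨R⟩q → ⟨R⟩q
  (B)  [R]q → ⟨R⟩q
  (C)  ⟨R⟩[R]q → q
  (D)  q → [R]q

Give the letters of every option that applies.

(A) ⟨R⟩⟨R⟩q → ⟨R⟩q (the dual of axiom 4) characterises the transitive frames. Every such R is transitive — valid.
(B) [R]q → ⟨R⟩q (axiom D) characterises the serial frames. Every such R is serial — valid.
(C) ⟨R⟩[R]q → q is the dual of axiom B, which corresponds to symmetry. Such an R need not be symmetric — not valid.
(D) q → [R]q (equivalent to ◇p→p) corresponds to R being a subset of the identity. Such an R need not be a subset of the identity, so not valid.

A, B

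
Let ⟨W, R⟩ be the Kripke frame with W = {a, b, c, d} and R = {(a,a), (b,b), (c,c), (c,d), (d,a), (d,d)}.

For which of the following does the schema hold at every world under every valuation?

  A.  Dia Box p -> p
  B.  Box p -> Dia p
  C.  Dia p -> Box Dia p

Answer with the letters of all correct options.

B

R is not symmetric: c R d but not d R c.
R is not euclidean: c R d and c R c but not d R c.
R is serial: every world has an R-successor.
(A) Dia Box p -> p is the dual of axiom B; it is valid on a frame exactly when R is symmetric. R is not symmetric, so not valid.
(B) axiom D: valid iff R is serial. R is serial — valid.
(C) Dia p -> Box Dia p (axiom 5) characterises the euclidean frames. R is not euclidean — not valid.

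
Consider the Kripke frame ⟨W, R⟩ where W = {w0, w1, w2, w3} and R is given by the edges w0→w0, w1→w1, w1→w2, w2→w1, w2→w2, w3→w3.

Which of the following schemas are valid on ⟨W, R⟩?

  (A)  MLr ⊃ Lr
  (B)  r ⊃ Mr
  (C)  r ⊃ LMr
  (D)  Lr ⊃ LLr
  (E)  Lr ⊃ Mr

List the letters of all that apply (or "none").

A, B, C, D, E

R is reflexive: each world relates to itself.
R is symmetric: every R-edge is matched by its reverse.
R is transitive: R is closed under composition.
R is euclidean: any two R-successors of the same world are R-related.
R is serial: every world has an R-successor.
(A) the dual of axiom 5: valid iff R is euclidean. R is euclidean — valid.
(B) r ⊃ Mr is the dual of axiom T; it is valid on a frame exactly when R is reflexive. R is reflexive, so valid.
(C) r ⊃ LMr is axiom B; it is valid on a frame exactly when R is symmetric. R is symmetric, so valid.
(D) axiom 4: valid iff R is transitive. R is transitive — valid.
(E) axiom D: valid iff R is serial. R is serial — valid.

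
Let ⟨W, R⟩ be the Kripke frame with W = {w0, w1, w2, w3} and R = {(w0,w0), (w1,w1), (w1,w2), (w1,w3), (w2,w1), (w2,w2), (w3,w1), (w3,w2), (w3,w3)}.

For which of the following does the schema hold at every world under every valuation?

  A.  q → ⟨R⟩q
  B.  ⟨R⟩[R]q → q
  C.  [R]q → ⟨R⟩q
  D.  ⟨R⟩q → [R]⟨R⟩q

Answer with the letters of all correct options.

A, C

R is reflexive: each world relates to itself.
R is not symmetric: w3 R w2 but not w2 R w3.
R is not euclidean: w1 R w2 and w1 R w3 but not w2 R w3.
R is serial: every world has an R-successor.
(A) the dual of axiom T: valid iff R is reflexive. R is reflexive — valid.
(B) ⟨R⟩[R]q → q is the dual of axiom B; it is valid on a frame exactly when R is symmetric. R is not symmetric, so not valid.
(C) axiom D: valid iff R is serial. R is serial — valid.
(D) ⟨R⟩q → [R]⟨R⟩q is axiom 5; it is valid on a frame exactly when R is euclidean. R is not euclidean, so not valid.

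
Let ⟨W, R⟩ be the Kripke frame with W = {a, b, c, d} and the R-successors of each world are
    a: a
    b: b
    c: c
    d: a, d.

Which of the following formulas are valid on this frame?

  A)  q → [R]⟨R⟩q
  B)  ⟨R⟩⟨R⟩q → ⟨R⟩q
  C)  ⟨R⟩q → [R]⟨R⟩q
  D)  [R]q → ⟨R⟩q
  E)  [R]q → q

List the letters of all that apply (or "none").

B, D, E

R is reflexive: each world relates to itself.
R is not symmetric: d R a but not a R d.
R is transitive: R is closed under composition.
R is not euclidean: d R a and d R d but not a R d.
R is serial: every world has an R-successor.
(A) q → [R]⟨R⟩q is axiom B, which corresponds to symmetry. R is not symmetric — not valid.
(B) ⟨R⟩⟨R⟩q → ⟨R⟩q is the dual of axiom 4, which corresponds to transitivity. R is transitive — valid.
(C) ⟨R⟩q → [R]⟨R⟩q is axiom 5; it is valid on a frame exactly when R is euclidean. R is not euclidean, so not valid.
(D) axiom D: valid iff R is serial. R is serial — valid.
(E) [R]q → q (axiom T) characterises the reflexive frames. R is reflexive — valid.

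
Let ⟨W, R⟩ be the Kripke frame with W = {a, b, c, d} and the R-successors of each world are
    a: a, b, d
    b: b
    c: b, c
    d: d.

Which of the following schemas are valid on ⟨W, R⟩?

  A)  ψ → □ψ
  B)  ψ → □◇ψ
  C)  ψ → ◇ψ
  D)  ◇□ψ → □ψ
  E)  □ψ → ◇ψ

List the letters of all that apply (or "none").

R is reflexive: each world relates to itself.
R is not symmetric: a R b but not b R a.
R is not euclidean: a R b and a R a but not b R a.
R is serial: every world has an R-successor.
R is not a subset of the identity: a R b with a ≠ b.
(A) ψ → □ψ is valid only on frames where every R-edge is a self-loop. Here R ⊄ identity — not valid.
(B) ψ → □◇ψ is axiom B; it is valid on a frame exactly when R is symmetric. R is not symmetric, so not valid.
(C) ψ → ◇ψ is the dual of axiom T, which corresponds to reflexivity. R is reflexive — valid.
(D) ◇□ψ → □ψ (the dual of axiom 5) characterises the euclidean frames. R is not euclidean — not valid.
(E) □ψ → ◇ψ is axiom D, which corresponds to seriality. R is serial — valid.

C, E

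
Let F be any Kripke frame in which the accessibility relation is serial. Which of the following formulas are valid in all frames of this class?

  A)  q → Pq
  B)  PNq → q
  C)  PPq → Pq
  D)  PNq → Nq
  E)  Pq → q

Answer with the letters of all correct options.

(A) q → Pq is the dual of axiom T; it is valid on a frame exactly when R is reflexive. Such an R need not be reflexive, so not valid.
(B) the dual of axiom B: valid iff R is symmetric. Such an R need not be symmetric — not valid.
(C) PPq → Pq (the dual of axiom 4) characterises the transitive frames. Such an R need not be transitive — not valid.
(D) the dual of axiom 5: valid iff R is euclidean. Such an R need not be euclidean — not valid.
(E) Pq → q is the converse of T; it holds exactly when R ⊆ identity. Such an R need not be a subset of the identity — not valid.

none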